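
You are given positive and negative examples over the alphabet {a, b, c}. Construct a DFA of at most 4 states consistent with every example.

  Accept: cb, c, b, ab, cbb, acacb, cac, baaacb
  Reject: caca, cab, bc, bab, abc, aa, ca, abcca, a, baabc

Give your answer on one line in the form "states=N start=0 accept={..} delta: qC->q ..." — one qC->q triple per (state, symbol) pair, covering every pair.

State merging on the prefix tree: take the shortest (then alphabetical) example prefix whose next move is undefined and point that move at state 0, else 1, else 2, ...; a target is out if some Accept/Reject pair would then sit in one state with the same input left (inseparable). If every existing state is out, open a new one.
a: 0a undefined. 0a->0: ok.
b: 0b undefined. 0b->0: no, c/bc meet in 0 with "c" left. Open state 1: 0b->1.
c: 0c undefined. 0c->0: no, cb/cab meet in 1. 0c->1: ok.
ba: 1a undefined. 1a->0: no, c/cab meet in 1. 1a->1: no, cb/cab meet in 1 with "b" left. Open state 2: 1a->2.
bc: 1c undefined. 1c->0: ok.
cb: 1b undefined. 1b->0: no, cb/bc meet in 0. 1b->1: ok.
baa: 2a undefined. 2a->0: ok.
bab: 2b undefined. 2b->0: ok.
cac: 2c undefined. 2c->0: no, cac/caca meet in 0. 2c->1: ok.
All examples now run through 3 states with every (state, symbol) defined. Accept strings end in {1}, Reject strings end in {0,2}; accept={1}.

states=3 start=0 accept={1} delta: 0a->0 0b->1 0c->1 1a->2 1b->1 1c->0 2a->0 2b->0 2c->1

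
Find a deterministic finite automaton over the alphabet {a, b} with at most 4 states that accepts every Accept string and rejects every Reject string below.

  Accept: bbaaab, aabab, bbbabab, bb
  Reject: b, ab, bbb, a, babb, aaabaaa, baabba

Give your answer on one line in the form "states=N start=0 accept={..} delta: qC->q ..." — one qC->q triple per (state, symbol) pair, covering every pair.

states=3 start=0 accept={2} delta: 0a->0 0b->1 1a->1 1b->2 2a->1 2b->0

Fold the examples into a partial DFA from state 0: repeatedly fix the first undefined (state, symbol) met by the shortest-then-alphabetical prefix, trying targets in increasing order and rejecting any under which an Accept and a Reject string meet in one state with the same remainder; add a state when all current targets are rejected. Accepting states are where Accept strings end.
a: 0a undefined. 0a->0: ok.
b: 0b undefined. 0b->0: no, bbaaab/b meet in 0. Open state 1: 0b->1.
ba: 1a undefined. 1a->0: no, aabab/b meet in 1. 1a->1: ok.
bb: 1b undefined. 1b->0: no, bbaaab/b meet in 1. 1b->1: no, bbaaab/b meet in 1. Open state 2: 1b->2.
bba: 2a undefined. 2a->0: no, bbaaab/b meet in 1. 2a->1: ok.
bbb: 2b undefined. 2b->0: ok.
All examples now run through 3 states with every (state, symbol) defined. Accept strings end in {2}, Reject strings end in {0,1}; accept={2}.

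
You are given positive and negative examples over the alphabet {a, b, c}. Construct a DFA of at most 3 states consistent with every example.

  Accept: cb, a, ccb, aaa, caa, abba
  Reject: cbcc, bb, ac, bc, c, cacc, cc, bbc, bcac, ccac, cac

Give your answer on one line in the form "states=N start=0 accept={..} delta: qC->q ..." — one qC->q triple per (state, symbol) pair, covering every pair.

Fold the examples into a partial DFA from state 0: repeatedly fix the first undefined (state, symbol) met by the shortest-then-alphabetical prefix, trying targets in increasing order and rejecting any under which an Accept and a Reject string meet in one state with the same remainder; add a state when all current targets are rejected. Accepting states are where Accept strings end.
a: 0a undefined. 0a->0: ok.
b: 0b undefined. 0b->0: no, a/bb meet in 0. Open state 1: 0b->1.
c: 0c undefined. 0c->0: no, a/ac meet in 0. 0c->1: no, cb/bb meet in 1 with "b" left. Open state 2: 0c->2.
bb: 1b undefined. 1b->0: no, a/bb meet in 0. 1b->1: ok.
bc: 1c undefined. 1c->0: no, a/bc meet in 0. 1c->1: ok.
ca: 2a undefined. 2a->0: ok.
cb: 2b undefined. 2b->0: ok.
cc: 2c undefined. 2c->0: no, cb/cbcc meet in 0. 2c->1: no, ccb/cbcc meet in 1. 2c->2: ok.
bca: 1a undefined. 1a->0: ok.
All examples now run through 3 states with every (state, symbol) defined. Accept strings end in {0}, Reject strings end in {1,2}; accept={0}.

states=3 start=0 accept={0} delta: 0a->0 0b->1 0c->2 1a->0 1b->1 1c->1 2a->0 2b->0 2c->2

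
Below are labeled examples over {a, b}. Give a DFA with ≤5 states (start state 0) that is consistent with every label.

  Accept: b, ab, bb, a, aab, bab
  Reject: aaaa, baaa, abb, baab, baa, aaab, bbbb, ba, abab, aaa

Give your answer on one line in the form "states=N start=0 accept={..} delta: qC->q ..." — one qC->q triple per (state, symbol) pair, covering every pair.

states=5 start=0 accept={0,1,3} delta: 0a->1 0b->1 1a->2 1b->3 2a->4 2b->0 3a->3 3b->4 4a->2 4b->2

Grow the machine one transition at a time. Run the examples from 0; the earliest place one falls off (shortest prefix, ties alphabetical) gets sent to the lowest-numbered state that keeps every Accept/Reject pair distinguishable — a pair clashes when both reach the same state with identical unread suffix — and to a fresh state only if none does.
a: 0a undefined. 0a->0: no, b/aaab meet in 0 with "b" left. Open state 1: 0a->1.
b: 0b undefined. 0b->0: no, b/bbbb meet in 0. 0b->1: ok.
aa: 1a undefined. 1a->0: no, b/baa meet in 1. 1a->1: no, b/aaaa meet in 1. Open state 2: 1a->2.
ab: 1b undefined. 1b->0: no, b/abb meet in 1. 1b->1: no, b/abb meet in 1. 1b->2: no, ab/ba meet in 2. Open state 3: 1b->3.
aaa: 2a undefined. 2a->0: no, b/aaaa meet in 1. 2a->1: no, b/baa meet in 1. 2a->2: no, aab/baab meet in 2 with "b" left. 2a->3: no, ab/baa meet in 3. Open state 4: 2a->4.
aab: 2b undefined. 2b->0: ok.
aba: 3a undefined. 3a->0: no, b/abab meet in 1. 3a->1: no, ab/abab meet in 3. 3a->2: no, aab/abab meet in 0. 3a->3: ok.
abb: 3b undefined. 3b->0: no, b/bbbb meet in 1. 3b->1: no, b/abb meet in 1. 3b->2: no, aab/bbbb meet in 0. 3b->3: no, ab/abb meet in 3. 3b->4: ok.
aaaa: 4a undefined. 4a->0: no, aab/aaaa meet in 0. 4a->1: no, b/aaaa meet in 1. 4a->2: ok.
aaab: 4b undefined. 4b->0: no, aab/baab meet in 0. 4b->1: no, b/baab meet in 1. 4b->2: ok.
All examples now run through 5 states with every (state, symbol) defined. Accept strings end in {0,1,3}, Reject strings end in {2,4}; accept={0,1,3}.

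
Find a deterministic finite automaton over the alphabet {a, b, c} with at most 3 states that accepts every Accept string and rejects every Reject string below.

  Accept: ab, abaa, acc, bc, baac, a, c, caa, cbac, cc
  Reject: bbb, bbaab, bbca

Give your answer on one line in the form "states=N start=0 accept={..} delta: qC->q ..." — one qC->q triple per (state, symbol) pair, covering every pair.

states=3 start=0 accept={0,1} delta: 0a->0 0b->1 0c->0 1a->0 1b->2 1c->0 2a->2 2b->2 2c->2

State merging on the prefix tree: take the shortest (then alphabetical) example prefix whose next move is undefined and point that move at state 0, else 1, else 2, ...; a target is out if some Accept/Reject pair would then sit in one state with the same input left (inseparable). If every existing state is out, open a new one.
a: 0a undefined. 0a->0: ok.
b: 0b undefined. 0b->0: no, ab/bbb meet in 0. Open state 1: 0b->1.
c: 0c undefined. 0c->0: ok.
ba: 1a undefined. 1a->0: ok.
bb: 1b undefined. 1b->0: no, ab/bbb meet in 1. 1b->1: no, ab/bbb meet in 1. Open state 2: 1b->2.
bc: 1c undefined. 1c->0: ok.
bba: 2a undefined. 2a->0: no, ab/bbaab meet in 1. 2a->1: no, ab/bbaab meet in 1. 2a->2: ok.
bbb: 2b undefined. 2b->0: no, abaa/bbb meet in 0. 2b->1: no, ab/bbb meet in 1. 2b->2: ok.
bbc: 2c undefined. 2c->0: no, abaa/bbca meet in 0. 2c->1: no, abaa/bbca meet in 0. 2c->2: ok.
All examples now run through 3 states with every (state, symbol) defined. Accept strings end in {0,1}, Reject strings end in {2}; accept={0,1}.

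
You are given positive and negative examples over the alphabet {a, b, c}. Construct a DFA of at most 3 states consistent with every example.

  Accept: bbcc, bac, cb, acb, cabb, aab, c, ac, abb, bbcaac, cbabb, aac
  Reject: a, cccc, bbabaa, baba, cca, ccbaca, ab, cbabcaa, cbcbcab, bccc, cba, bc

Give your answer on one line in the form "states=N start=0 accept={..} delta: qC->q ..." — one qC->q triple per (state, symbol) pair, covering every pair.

Fold the examples into a partial DFA from state 0: repeatedly fix the first undefined (state, symbol) met by the shortest-then-alphabetical prefix, trying targets in increasing order and rejecting any under which an Accept and a Reject string meet in one state with the same remainder; add a state when all current targets are rejected. Accepting states are where Accept strings end.
a: 0a undefined. 0a->0: no, aab/ab meet in 0 with "b" left. Open state 1: 0a->1.
b: 0b undefined. 0b->0: no, c/bc meet in 0 with "c" left. 0b->1: no, ac/bc meet in 1 with "c" left. Open state 2: 0b->2.
c: 0c undefined. 0c->0: no, c/cccc meet in 0. 0c->1: no, cb/ab meet in 1 with "b" left. 0c->2: ok.
aa: 1a undefined. 1a->0: ok.
ab: 1b undefined. 1b->0: ok.
ac: 1c undefined. 1c->0: no, ac/ab meet in 0. 1c->1: no, acb/ab meet in 0. 1c->2: ok.
ba: 2a undefined. 2a->0: ok.
bb: 2b undefined. 2b->0: no, bbcc/bc meet in 2 with "c" left. 2b->1: no, bbcc/bc meet in 2 with "c" left. 2b->2: ok.
bc: 2c undefined. 2c->0: ok.
All examples now run through 3 states with every (state, symbol) defined. Accept strings end in {2}, Reject strings end in {0,1}; accept={2}.

states=3 start=0 accept={2} delta: 0a->1 0b->2 0c->2 1a->0 1b->0 1c->2 2a->0 2b->2 2c->0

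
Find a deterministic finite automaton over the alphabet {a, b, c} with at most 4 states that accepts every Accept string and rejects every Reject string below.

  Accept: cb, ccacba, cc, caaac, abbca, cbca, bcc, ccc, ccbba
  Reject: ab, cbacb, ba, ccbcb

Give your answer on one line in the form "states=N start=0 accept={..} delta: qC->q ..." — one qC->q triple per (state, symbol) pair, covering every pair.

Fold the examples into a partial DFA from state 0: repeatedly fix the first undefined (state, symbol) met by the shortest-then-alphabetical prefix, trying targets in increasing order and rejecting any under which an Accept and a Reject string meet in one state with the same remainder; add a state when all current targets are rejected. Accepting states are where Accept strings end.
a: 0a undefined. 0a->0: ok.
b: 0b undefined. 0b->0: ok.
c: 0c undefined. 0c->0: no, cb/ab meet in 0. Open state 1: 0c->1.
ca: 1a undefined. 1a->0: no, abbca/ab meet in 0. 1a->1: ok.
cb: 1b undefined. 1b->0: no, cb/ab meet in 0. 1b->1: ok.
cc: 1c undefined. 1c->0: no, cb/ccbcb meet in 1. 1c->1: no, cb/cbacb meet in 1. Open state 2: 1c->2.
cca: 2a undefined. 2a->0: no, cbca/ab meet in 0. 2a->1: ok.
ccb: 2b undefined. 2b->0: no, cb/ccbcb meet in 1. 2b->1: no, cb/cbacb meet in 1. 2b->2: no, cc/cbacb meet in 2. Open state 3: 2b->3.
ccc: 2c undefined. 2c->0: no, ccc/ab meet in 0. 2c->1: ok.
ccbb: 3b undefined. 3b->0: no, ccbba/ab meet in 0. 3b->1: ok.
ccbc: 3c undefined. 3c->0: ok.
ccacba: 3a undefined. 3a->0: no, ccacba/ab meet in 0. 3a->1: ok.
All examples now run through 4 states with every (state, symbol) defined. Accept strings end in {1,2}, Reject strings end in {0,3}; accept={1,2}.

states=4 start=0 accept={1,2} delta: 0a->0 0b->0 0c->1 1a->1 1b->1 1c->2 2a->1 2b->3 2c->1 3a->1 3b->1 3c->0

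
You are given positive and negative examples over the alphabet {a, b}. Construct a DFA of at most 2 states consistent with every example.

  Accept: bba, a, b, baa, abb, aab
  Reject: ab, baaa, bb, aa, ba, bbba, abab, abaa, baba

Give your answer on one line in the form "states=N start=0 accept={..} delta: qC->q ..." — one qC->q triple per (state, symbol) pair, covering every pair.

states=2 start=0 accept={1} delta: 0a->1 0b->1 1a->0 1b->0

Grow the machine one transition at a time. Run the examples from 0; the earliest place one falls off (shortest prefix, ties alphabetical) gets sent to the lowest-numbered state that keeps every Accept/Reject pair distinguishable — a pair clashes when both reach the same state with identical unread suffix — and to a fresh state only if none does.
a: 0a undefined. 0a->0: no, a/aa meet in 0. Open state 1: 0a->1.
b: 0b undefined. 0b->0: no, bba/ba meet in 1. 0b->1: ok.
aa: 1a undefined. 1a->0: ok.
ab: 1b undefined. 1b->0: ok.
All examples now run through 2 states with every (state, symbol) defined. Accept strings end in {1}, Reject strings end in {0}; accept={1}.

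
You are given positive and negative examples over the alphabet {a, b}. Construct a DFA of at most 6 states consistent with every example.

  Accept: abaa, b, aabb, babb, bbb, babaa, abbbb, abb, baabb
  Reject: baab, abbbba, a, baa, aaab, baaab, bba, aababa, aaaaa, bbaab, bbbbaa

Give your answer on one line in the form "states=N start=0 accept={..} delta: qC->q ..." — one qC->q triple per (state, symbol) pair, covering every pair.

State merging on the prefix tree: take the shortest (then alphabetical) example prefix whose next move is undefined and point that move at state 0, else 1, else 2, ...; a target is out if some Accept/Reject pair would then sit in one state with the same input left (inseparable). If every existing state is out, open a new one.
a: 0a undefined. 0a->0: no, abaa/baa meet in 0 with "baa" left. Open state 1: 0a->1.
b: 0b undefined. 0b->0: ok.
aa: 1a undefined. 1a->0: no, b/baab meet in 0. 1a->1: ok.
ab: 1b undefined. 1b->0: no, abaa/abbbba meet in 1. 1b->1: no, abaa/baab meet in 1. Open state 2: 1b->2.
aba: 2a undefined. 2a->0: no, abaa/a meet in 1. 2a->1: no, abaa/a meet in 1. 2a->2: no, abaa/baab meet in 2. Open state 3: 2a->3.
abb: 2b undefined. 2b->0: ok.
abaa: 3a undefined. 3a->0: ok.
aabab: 3b undefined. 3b->0: ok.
All examples now run through 4 states with every (state, symbol) defined. Accept strings end in {0}, Reject strings end in {1,2}; accept={0}.

states=4 start=0 accept={0} delta: 0a->1 0b->0 1a->1 1b->2 2a->3 2b->0 3a->0 3b->0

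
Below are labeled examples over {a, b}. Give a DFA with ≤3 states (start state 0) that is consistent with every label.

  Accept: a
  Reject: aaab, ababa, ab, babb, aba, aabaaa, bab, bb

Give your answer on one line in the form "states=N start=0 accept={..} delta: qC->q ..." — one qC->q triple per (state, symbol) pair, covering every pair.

Fold the examples into a partial DFA from state 0: repeatedly fix the first undefined (state, symbol) met by the shortest-then-alphabetical prefix, trying targets in increasing order and rejecting any under which an Accept and a Reject string meet in one state with the same remainder; add a state when all current targets are rejected. Accepting states are where Accept strings end.
a: 0a undefined. 0a->0: ok.
b: 0b undefined. 0b->0: no, a/aaab meet in 0. Open state 1: 0b->1.
ba: 1a undefined. 1a->0: no, a/ababa meet in 0. 1a->1: ok.
bb: 1b undefined. 1b->0: no, a/ababa meet in 0. 1b->1: ok.
All examples now run through 2 states with every (state, symbol) defined. Accept strings end in {0}, Reject strings end in {1}; accept={0}.

states=2 start=0 accept={0} delta: 0a->0 0b->1 1a->1 1b->1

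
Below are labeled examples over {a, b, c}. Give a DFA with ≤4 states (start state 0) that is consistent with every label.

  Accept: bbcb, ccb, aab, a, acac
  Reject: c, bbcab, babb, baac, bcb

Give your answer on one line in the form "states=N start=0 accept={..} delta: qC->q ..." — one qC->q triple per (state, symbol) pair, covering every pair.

State merging on the prefix tree: take the shortest (then alphabetical) example prefix whose next move is undefined and point that move at state 0, else 1, else 2, ...; a target is out if some Accept/Reject pair would then sit in one state with the same input left (inseparable). If every existing state is out, open a new one.
a: 0a undefined. 0a->0: ok.
b: 0b undefined. 0b->0: no, bbcb/bcb meet in 0 with "cb" left. Open state 1: 0b->1.
c: 0c undefined. 0c->0: no, a/c meet in 0. 0c->1: no, ccb/bcb meet in 1 with "cb" left. Open state 2: 0c->2.
ba: 1a undefined. 1a->0: ok.
bb: 1b undefined. 1b->0: no, a/babb meet in 0. 1b->1: no, bbcb/bcb meet in 1 with "cb" left. 1b->2: ok.
bc: 1c undefined. 1c->0: no, aab/bcb meet in 1. 1c->1: ok.
cc: 2c undefined. 2c->0: no, bbcb/bbcab meet in 1. 2c->1: no, bbcb/c meet in 2. 2c->2: ok.
aca: 2a undefined. 2a->0: no, aab/bbcab meet in 1. 2a->1: ok.
ccb: 2b undefined. 2b->0: ok.
All examples now run through 3 states with every (state, symbol) defined. Accept strings end in {0,1}, Reject strings end in {2}; accept={0,1}.

states=3 start=0 accept={0,1} delta: 0a->0 0b->1 0c->2 1a->0 1b->2 1c->1 2a->1 2b->0 2c->2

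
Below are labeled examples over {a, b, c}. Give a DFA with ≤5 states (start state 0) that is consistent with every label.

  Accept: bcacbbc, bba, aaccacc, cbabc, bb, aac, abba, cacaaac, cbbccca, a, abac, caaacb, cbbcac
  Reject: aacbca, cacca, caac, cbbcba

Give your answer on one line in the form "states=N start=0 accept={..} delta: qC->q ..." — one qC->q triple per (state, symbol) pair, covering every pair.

states=5 start=0 accept={0,1,3,4} delta: 0a->0 0b->0 0c->1 1a->1 1b->2 1c->2 2a->2 2b->3 2c->3 3a->2 3b->0 3c->4 4a->0 4b->2 4c->0

State merging on the prefix tree: take the shortest (then alphabetical) example prefix whose next move is undefined and point that move at state 0, else 1, else 2, ...; a target is out if some Accept/Reject pair would then sit in one state with the same input left (inseparable). If every existing state is out, open a new one.
a: 0a undefined. 0a->0: ok.
b: 0b undefined. 0b->0: ok.
c: 0c undefined. 0c->0: no, bcacbbc/aacbca meet in 0. Open state 1: 0c->1.
ca: 1a undefined. 1a->0: no, aac/caac meet in 1. 1a->1: ok.
cb: 1b undefined. 1b->0: no, bba/cbbcba meet in 0. 1b->1: no, cbabc/caac meet in 1 with "c" left. Open state 2: 1b->2.
cac: 1c undefined. 1c->0: no, bcacbbc/cacca meet in 1. 1c->1: no, aaccacc/cacca meet in 1. 1c->2: ok.
cba: 2a undefined. 2a->0: no, aaccacc/caac meet in 2. 2a->1: no, cacaaac/caac meet in 2. 2a->2: ok.
cbb: 2b undefined. 2b->0: no, cbbccca/aacbca meet in 2 with "ca" left. 2b->1: no, cbabc/caac meet in 2. 2b->2: no, caaacb/caac meet in 2. Open state 3: 2b->3.
cacc: 2c undefined. 2c->0: no, bba/aacbca meet in 0. 2c->1: no, aaccacc/caac meet in 2. 2c->2: no, aaccacc/aacbca meet in 2. 2c->3: ok.
cbbc: 3c undefined. 3c->0: no, bba/cbbcba meet in 0. 3c->1: no, cbbccca/aacbca meet in 3 with "a" left. 3c->2: no, aaccacc/caac meet in 2. 3c->3: no, cbbccca/aacbca meet in 3 with "a" left. Open state 4: 3c->4.
cacca: 3a undefined. 3a->0: no, bba/aacbca meet in 0. 3a->1: no, aac/aacbca meet in 1. 3a->2: ok.
cbbca: 4a undefined. 4a->0: ok.
cbbcb: 4b undefined. 4b->0: no, bba/cbbcba meet in 0. 4b->1: no, aac/cbbcba meet in 1. 4b->2: ok.
cbbcc: 4c undefined. 4c->0: ok.
bcacbb: 3b undefined. 3b->0: ok.
All examples now run through 5 states with every (state, symbol) defined. Accept strings end in {0,1,3,4}, Reject strings end in {2}; accept={0,1,3,4}.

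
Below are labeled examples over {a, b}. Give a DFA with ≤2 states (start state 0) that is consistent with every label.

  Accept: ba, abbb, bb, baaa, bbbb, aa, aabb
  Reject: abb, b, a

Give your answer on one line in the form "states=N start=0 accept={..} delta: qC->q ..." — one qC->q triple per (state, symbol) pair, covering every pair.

states=2 start=0 accept={0} delta: 0a->1 0b->1 1a->0 1b->0

State merging on the prefix tree: take the shortest (then alphabetical) example prefix whose next move is undefined and point that move at state 0, else 1, else 2, ...; a target is out if some Accept/Reject pair would then sit in one state with the same input left (inseparable). If every existing state is out, open a new one.
a: 0a undefined. 0a->0: no, bb/abb meet in 0 with "bb" left. Open state 1: 0a->1.
b: 0b undefined. 0b->0: no, ba/a meet in 1. 0b->1: ok.
aa: 1a undefined. 1a->0: ok.
ab: 1b undefined. 1b->0: ok.
All examples now run through 2 states with every (state, symbol) defined. Accept strings end in {0}, Reject strings end in {1}; accept={0}.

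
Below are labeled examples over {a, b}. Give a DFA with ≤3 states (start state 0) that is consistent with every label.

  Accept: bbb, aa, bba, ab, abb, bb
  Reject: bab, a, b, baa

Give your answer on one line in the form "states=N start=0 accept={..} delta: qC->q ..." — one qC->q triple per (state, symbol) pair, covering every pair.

Grow the machine one transition at a time. Run the examples from 0; the earliest place one falls off (shortest prefix, ties alphabetical) gets sent to the lowest-numbered state that keeps every Accept/Reject pair distinguishable — a pair clashes when both reach the same state with identical unread suffix — and to a fresh state only if none does.
a: 0a undefined. 0a->0: no, aa/a meet in 0. Open state 1: 0a->1.
b: 0b undefined. 0b->0: no, bbb/b meet in 0. 0b->1: ok.
aa: 1a undefined. 1a->0: ok.
ab: 1b undefined. 1b->0: no, bbb/bab meet in 1. 1b->1: no, bbb/bab meet in 1. Open state 2: 1b->2.
abb: 2b undefined. 2b->0: ok.
bba: 2a undefined. 2a->0: ok.
All examples now run through 3 states with every (state, symbol) defined. Accept strings end in {0,2}, Reject strings end in {1}; accept={0,2}.

states=3 start=0 accept={0,2} delta: 0a->1 0b->1 1a->0 1b->2 2a->0 2b->0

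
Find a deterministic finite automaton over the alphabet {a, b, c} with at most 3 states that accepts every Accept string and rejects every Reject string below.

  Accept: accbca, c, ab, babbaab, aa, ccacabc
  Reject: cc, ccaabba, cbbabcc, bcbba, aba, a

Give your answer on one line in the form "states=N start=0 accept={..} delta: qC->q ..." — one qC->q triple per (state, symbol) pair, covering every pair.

Fold the examples into a partial DFA from state 0: repeatedly fix the first undefined (state, symbol) met by the shortest-then-alphabetical prefix, trying targets in increasing order and rejecting any under which an Accept and a Reject string meet in one state with the same remainder; add a state when all current targets are rejected. Accepting states are where Accept strings end.
a: 0a undefined. 0a->0: no, aa/a meet in 0. Open state 1: 0a->1.
b: 0b undefined. 0b->0: ok.
c: 0c undefined. 0c->0: no, c/cc meet in 0. 0c->1: no, c/a meet in 1. Open state 2: 0c->2.
aa: 1a undefined. 1a->0: ok.
ab: 1b undefined. 1b->0: ok.
ac: 1c undefined. 1c->0: ok.
cb: 2b undefined. 2b->0: ok.
cc: 2c undefined. 2c->0: no, ab/cc meet in 0. 2c->1: ok.
ccaca: 2a undefined. 2a->0: ok.
All examples now run through 3 states with every (state, symbol) defined. Accept strings end in {0,2}, Reject strings end in {1}; accept={0,2}.

states=3 start=0 accept={0,2} delta: 0a->1 0b->0 0c->2 1a->0 1b->0 1c->0 2a->0 2b->0 2c->1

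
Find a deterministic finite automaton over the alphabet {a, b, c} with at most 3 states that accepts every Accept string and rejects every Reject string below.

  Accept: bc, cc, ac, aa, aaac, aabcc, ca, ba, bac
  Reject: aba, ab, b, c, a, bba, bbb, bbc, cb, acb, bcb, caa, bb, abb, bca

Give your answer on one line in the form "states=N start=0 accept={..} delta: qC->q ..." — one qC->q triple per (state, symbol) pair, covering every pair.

State merging on the prefix tree: take the shortest (then alphabetical) example prefix whose next move is undefined and point that move at state 0, else 1, else 2, ...; a target is out if some Accept/Reject pair would then sit in one state with the same input left (inseparable). If every existing state is out, open a new one.
a: 0a undefined. 0a->0: no, ac/c meet in 0 with "c" left. Open state 1: 0a->1.
b: 0b undefined. 0b->0: no, bc/c meet in 0 with "c" left. 0b->1: ok.
c: 0c undefined. 0c->0: no, cc/c meet in 0. 0c->1: ok.
aa: 1a undefined. 1a->0: no, bac/b meet in 1. 1a->1: no, aa/b meet in 1. Open state 2: 1a->2.
ab: 1b undefined. 1b->0: ok.
ac: 1c undefined. 1c->0: no, bc/ab meet in 0. 1c->1: no, bc/aba meet in 1. 1c->2: ok.
aaa: 2a undefined. 2a->0: no, aaac/aba meet in 1. 2a->1: ok.
aab: 2b undefined. 2b->0: ok.
bac: 2c undefined. 2c->0: no, bac/ab meet in 0. 2c->1: no, bac/aba meet in 1. 2c->2: ok.
All examples now run through 3 states with every (state, symbol) defined. Accept strings end in {2}, Reject strings end in {0,1}; accept={2}.

states=3 start=0 accept={2} delta: 0a->1 0b->1 0c->1 1a->2 1b->0 1c->2 2a->1 2b->0 2c->2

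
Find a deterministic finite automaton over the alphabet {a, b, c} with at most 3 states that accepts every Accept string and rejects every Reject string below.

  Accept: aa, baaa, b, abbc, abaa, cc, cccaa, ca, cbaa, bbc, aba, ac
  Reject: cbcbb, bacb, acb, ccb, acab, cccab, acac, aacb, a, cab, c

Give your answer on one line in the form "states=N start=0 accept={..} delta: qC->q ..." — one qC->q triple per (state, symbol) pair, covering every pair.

Grow the machine one transition at a time. Run the examples from 0; the earliest place one falls off (shortest prefix, ties alphabetical) gets sent to the lowest-numbered state that keeps every Accept/Reject pair distinguishable — a pair clashes when both reach the same state with identical unread suffix — and to a fresh state only if none does.
a: 0a undefined. 0a->0: no, aa/a meet in 0. Open state 1: 0a->1.
b: 0b undefined. 0b->0: no, bbc/c meet in 0 with "c" left. 0b->1: no, b/a meet in 1. Open state 2: 0b->2.
c: 0c undefined. 0c->0: no, b/ccb meet in 2. 0c->1: ok.
aa: 1a undefined. 1a->0: no, b/cab meet in 2. 1a->1: no, aa/a meet in 1. 1a->2: ok.
ab: 1b undefined. 1b->0: no, aa/cbcbb meet in 2. 1b->1: ok.
ac: 1c undefined. 1c->0: no, aa/acb meet in 2. 1c->1: no, abbc/cbcbb meet in 1. 1c->2: ok.
ba: 2a undefined. 2a->0: no, aa/acab meet in 2. 2a->1: no, aa/acac meet in 2. 2a->2: ok.
bb: 2b undefined. 2b->0: no, aa/cbcbb meet in 2. 2b->1: ok.
aac: 2c undefined. 2c->0: no, aa/bacb meet in 2. 2c->1: ok.
All examples now run through 3 states with every (state, symbol) defined. Accept strings end in {2}, Reject strings end in {1}; accept={2}.

states=3 start=0 accept={2} delta: 0a->1 0b->2 0c->1 1a->2 1b->1 1c->2 2a->2 2b->1 2c->1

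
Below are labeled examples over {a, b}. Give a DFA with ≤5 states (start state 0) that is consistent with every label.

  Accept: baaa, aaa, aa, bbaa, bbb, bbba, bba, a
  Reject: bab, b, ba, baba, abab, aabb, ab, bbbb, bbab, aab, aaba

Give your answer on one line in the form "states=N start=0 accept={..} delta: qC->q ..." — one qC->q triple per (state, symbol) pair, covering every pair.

Grow the machine one transition at a time. Run the examples from 0; the earliest place one falls off (shortest prefix, ties alphabetical) gets sent to the lowest-numbered state that keeps every Accept/Reject pair distinguishable — a pair clashes when both reach the same state with identical unread suffix — and to a fresh state only if none does.
a: 0a undefined. 0a->0: ok.
b: 0b undefined. 0b->0: no, baaa/bab meet in 0. Open state 1: 0b->1.
ba: 1a undefined. 1a->0: no, baaa/ba meet in 0. 1a->1: no, baaa/b meet in 1. Open state 2: 1a->2.
bb: 1b undefined. 1b->0: no, aaa/aabb meet in 0. 1b->1: no, bbb/b meet in 1. 1b->2: no, bbb/bab meet in 2 with "b" left. Open state 3: 1b->3.
baa: 2a undefined. 2a->0: ok.
bab: 2b undefined. 2b->0: no, baaa/bab meet in 0. 2b->1: ok.
bba: 3a undefined. 3a->0: ok.
bbb: 3b undefined. 3b->0: ok.
All examples now run through 4 states with every (state, symbol) defined. Accept strings end in {0}, Reject strings end in {1,2,3}; accept={0}.

states=4 start=0 accept={0} delta: 0a->0 0b->1 1a->2 1b->3 2a->0 2b->1 3a->0 3b->0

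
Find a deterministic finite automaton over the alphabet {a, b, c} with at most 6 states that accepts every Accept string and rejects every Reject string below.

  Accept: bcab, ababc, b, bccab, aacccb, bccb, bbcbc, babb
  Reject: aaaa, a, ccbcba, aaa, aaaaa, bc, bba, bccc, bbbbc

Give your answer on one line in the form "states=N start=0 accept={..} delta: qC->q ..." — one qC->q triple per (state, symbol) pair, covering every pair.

State merging on the prefix tree: take the shortest (then alphabetical) example prefix whose next move is undefined and point that move at state 0, else 1, else 2, ...; a target is out if some Accept/Reject pair would then sit in one state with the same input left (inseparable). If every existing state is out, open a new one.
a: 0a undefined. 0a->0: ok.
b: 0b undefined. 0b->0: no, ababc/bc meet in 0 with "c" left. Open state 1: 0b->1.
c: 0c undefined. 0c->0: ok.
ba: 1a undefined. 1a->0: no, ababc/bc meet in 1 with "c" left. 1a->1: ok.
bb: 1b undefined. 1b->0: no, ababc/aaaa meet in 0. 1b->1: no, ababc/bc meet in 1 with "c" left. Open state 2: 1b->2.
bc: 1c undefined. 1c->0: no, bcab/ccbcba meet in 1. 1c->1: no, b/bc meet in 1. 1c->2: ok.
bba: 2a undefined. 2a->0: ok.
bbb: 2b undefined. 2b->0: no, babb/aaaa meet in 0. 2b->1: no, bcab/ccbcba meet in 1. 2b->2: no, ababc/bbbbc meet in 2 with "c" left. Open state 3: 2b->3.
bbc: 2c undefined. 2c->0: no, ababc/aaaa meet in 0. 2c->1: no, bccab/bc meet in 2. 2c->2: no, ababc/bc meet in 2. 2c->3: no, bbcbc/bbbbc meet in 3 with "bc" left. Open state 4: 2c->4.
bbbb: 3b undefined. 3b->0: ok.
bbcb: 4b undefined. 4b->0: no, bccb/aaaa meet in 0. 4b->1: no, bbcbc/bc meet in 2. 4b->2: no, bccb/bc meet in 2. 4b->3: ok.
bcca: 4a undefined. 4a->0: ok.
bccc: 4c undefined. 4c->0: ok.
bbcbc: 3c undefined. 3c->0: no, bbcbc/aaaa meet in 0. 3c->1: ok.
ccbcba: 3a undefined. 3a->0: ok.
All examples now run through 5 states with every (state, symbol) defined. Accept strings end in {1,3,4}, Reject strings end in {0,2}; accept={1,3,4}.

states=5 start=0 accept={1,3,4} delta: 0a->0 0b->1 0c->0 1a->1 1b->2 1c->2 2a->0 2b->3 2c->4 3a->0 3b->0 3c->1 4a->0 4b->3 4c->0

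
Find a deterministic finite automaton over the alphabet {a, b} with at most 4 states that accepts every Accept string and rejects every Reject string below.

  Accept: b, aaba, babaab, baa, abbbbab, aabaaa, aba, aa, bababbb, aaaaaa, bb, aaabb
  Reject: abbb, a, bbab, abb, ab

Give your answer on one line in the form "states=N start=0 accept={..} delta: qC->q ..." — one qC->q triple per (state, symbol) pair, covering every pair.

State merging on the prefix tree: take the shortest (then alphabetical) example prefix whose next move is undefined and point that move at state 0, else 1, else 2, ...; a target is out if some Accept/Reject pair would then sit in one state with the same input left (inseparable). If every existing state is out, open a new one.
a: 0a undefined. 0a->0: no, b/ab meet in 0 with "b" left. Open state 1: 0a->1.
b: 0b undefined. 0b->0: ok.
aa: 1a undefined. 1a->0: no, aaba/a meet in 1. 1a->1: no, baa/a meet in 1. Open state 2: 1a->2.
ab: 1b undefined. 1b->0: no, b/abbb meet in 0. 1b->1: ok.
aaa: 2a undefined. 2a->0: ok.
aab: 2b undefined. 2b->0: no, aaba/abbb meet in 1. 2b->1: no, abbbbab/abbb meet in 1. 2b->2: ok.
All examples now run through 3 states with every (state, symbol) defined. Accept strings end in {0,2}, Reject strings end in {1}; accept={0,2}.

states=3 start=0 accept={0,2} delta: 0a->1 0b->0 1a->2 1b->1 2a->0 2b->2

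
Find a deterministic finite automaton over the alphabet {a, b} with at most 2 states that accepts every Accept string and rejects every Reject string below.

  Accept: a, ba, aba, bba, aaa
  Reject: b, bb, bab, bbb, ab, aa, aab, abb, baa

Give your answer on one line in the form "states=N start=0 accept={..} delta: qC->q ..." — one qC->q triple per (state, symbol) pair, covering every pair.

states=2 start=0 accept={1} delta: 0a->1 0b->0 1a->0 1b->0

State merging on the prefix tree: take the shortest (then alphabetical) example prefix whose next move is undefined and point that move at state 0, else 1, else 2, ...; a target is out if some Accept/Reject pair would then sit in one state with the same input left (inseparable). If every existing state is out, open a new one.
a: 0a undefined. 0a->0: no, a/aa meet in 0. Open state 1: 0a->1.
b: 0b undefined. 0b->0: ok.
aa: 1a undefined. 1a->0: ok.
ab: 1b undefined. 1b->0: ok.
All examples now run through 2 states with every (state, symbol) defined. Accept strings end in {1}, Reject strings end in {0}; accept={1}.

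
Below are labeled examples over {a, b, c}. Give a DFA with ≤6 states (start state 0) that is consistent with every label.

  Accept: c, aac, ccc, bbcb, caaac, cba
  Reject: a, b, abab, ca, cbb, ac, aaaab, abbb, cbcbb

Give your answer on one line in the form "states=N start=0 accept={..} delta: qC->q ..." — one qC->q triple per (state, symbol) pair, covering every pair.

states=4 start=0 accept={2,3} delta: 0a->1 0b->0 0c->2 1a->0 1b->0 1c->0 2a->0 2b->3 2c->0 3a->2 3b->0 3c->0

Fold the examples into a partial DFA from state 0: repeatedly fix the first undefined (state, symbol) met by the shortest-then-alphabetical prefix, trying targets in increasing order and rejecting any under which an Accept and a Reject string meet in one state with the same remainder; add a state when all current targets are rejected. Accepting states are where Accept strings end.
a: 0a undefined. 0a->0: no, c/ac meet in 0 with "c" left. Open state 1: 0a->1.
b: 0b undefined. 0b->0: ok.
c: 0c undefined. 0c->0: no, c/b meet in 0. 0c->1: no, c/a meet in 1. Open state 2: 0c->2.
aa: 1a undefined. 1a->0: ok.
ab: 1b undefined. 1b->0: ok.
ac: 1c undefined. 1c->0: ok.
ca: 2a undefined. 2a->0: ok.
cb: 2b undefined. 2b->0: no, bbcb/b meet in 0. 2b->1: no, bbcb/a meet in 1. 2b->2: no, c/cbb meet in 2. Open state 3: 2b->3.
cc: 2c undefined. 2c->0: ok.
cba: 3a undefined. 3a->0: no, cba/b meet in 0. 3a->1: no, cba/a meet in 1. 3a->2: ok.
cbb: 3b undefined. 3b->0: ok.
cbc: 3c undefined. 3c->0: ok.
All examples now run through 4 states with every (state, symbol) defined. Accept strings end in {2,3}, Reject strings end in {0,1}; accept={2,3}.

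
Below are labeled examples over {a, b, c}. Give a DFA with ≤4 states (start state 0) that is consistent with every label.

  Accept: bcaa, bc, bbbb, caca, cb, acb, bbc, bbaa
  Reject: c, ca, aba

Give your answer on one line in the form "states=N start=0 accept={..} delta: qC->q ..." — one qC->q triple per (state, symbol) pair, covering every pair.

Fold the examples into a partial DFA from state 0: repeatedly fix the first undefined (state, symbol) met by the shortest-then-alphabetical prefix, trying targets in increasing order and rejecting any under which an Accept and a Reject string meet in one state with the same remainder; add a state when all current targets are rejected. Accepting states are where Accept strings end.
a: 0a undefined. 0a->0: ok.
b: 0b undefined. 0b->0: no, bc/c meet in 0 with "c" left. Open state 1: 0b->1.
c: 0c undefined. 0c->0: no, caca/c meet in 0. 0c->1: ok.
bb: 1b undefined. 1b->0: no, bbc/c meet in 1. 1b->1: no, bbbb/c meet in 1. Open state 2: 1b->2.
bc: 1c undefined. 1c->0: ok.
ca: 1a undefined. 1a->0: no, bcaa/ca meet in 0. 1a->1: ok.
bba: 2a undefined. 2a->0: ok.
bbb: 2b undefined. 2b->0: no, bbbb/c meet in 1. 2b->1: ok.
bbc: 2c undefined. 2c->0: ok.
All examples now run through 3 states with every (state, symbol) defined. Accept strings end in {0,2}, Reject strings end in {1}; accept={0,2}.

states=3 start=0 accept={0,2} delta: 0a->0 0b->1 0c->1 1a->1 1b->2 1c->0 2a->0 2b->1 2c->0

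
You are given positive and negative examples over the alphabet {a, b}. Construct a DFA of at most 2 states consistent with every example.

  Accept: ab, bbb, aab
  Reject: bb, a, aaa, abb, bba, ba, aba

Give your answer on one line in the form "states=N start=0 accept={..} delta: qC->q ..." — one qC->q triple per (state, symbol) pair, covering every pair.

Fold the examples into a partial DFA from state 0: repeatedly fix the first undefined (state, symbol) met by the shortest-then-alphabetical prefix, trying targets in increasing order and rejecting any under which an Accept and a Reject string meet in one state with the same remainder; add a state when all current targets are rejected. Accepting states are where Accept strings end.
a: 0a undefined. 0a->0: ok.
b: 0b undefined. 0b->0: no, ab/bb meet in 0. Open state 1: 0b->1.
ba: 1a undefined. 1a->0: ok.
bb: 1b undefined. 1b->0: ok.
All examples now run through 2 states with every (state, symbol) defined. Accept strings end in {1}, Reject strings end in {0}; accept={1}.

states=2 start=0 accept={1} delta: 0a->0 0b->1 1a->0 1b->0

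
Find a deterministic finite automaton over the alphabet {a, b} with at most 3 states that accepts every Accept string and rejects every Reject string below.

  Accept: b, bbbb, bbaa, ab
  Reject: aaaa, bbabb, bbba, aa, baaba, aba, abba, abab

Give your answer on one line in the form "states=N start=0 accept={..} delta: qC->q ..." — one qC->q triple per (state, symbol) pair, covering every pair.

states=3 start=0 accept={1} delta: 0a->0 0b->1 1a->2 1b->1 2a->1 2b->2

Fold the examples into a partial DFA from state 0: repeatedly fix the first undefined (state, symbol) met by the shortest-then-alphabetical prefix, trying targets in increasing order and rejecting any under which an Accept and a Reject string meet in one state with the same remainder; add a state when all current targets are rejected. Accepting states are where Accept strings end.
a: 0a undefined. 0a->0: ok.
b: 0b undefined. 0b->0: no, b/aaaa meet in 0. Open state 1: 0b->1.
ba: 1a undefined. 1a->0: no, b/abab meet in 1. 1a->1: no, b/aba meet in 1. Open state 2: 1a->2.
bb: 1b undefined. 1b->0: no, bbbb/aaaa meet in 0. 1b->1: ok.
baa: 2a undefined. 2a->0: no, bbaa/aaaa meet in 0. 2a->1: ok.
abab: 2b undefined. 2b->0: no, b/bbabb meet in 1. 2b->1: no, b/bbabb meet in 1. 2b->2: ok.
All examples now run through 3 states with every (state, symbol) defined. Accept strings end in {1}, Reject strings end in {0,2}; accept={1}.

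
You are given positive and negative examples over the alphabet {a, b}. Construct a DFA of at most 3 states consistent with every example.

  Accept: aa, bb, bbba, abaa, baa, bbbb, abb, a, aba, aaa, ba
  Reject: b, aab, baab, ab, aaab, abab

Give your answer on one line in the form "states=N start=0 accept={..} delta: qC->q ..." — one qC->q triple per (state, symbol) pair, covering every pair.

Fold the examples into a partial DFA from state 0: repeatedly fix the first undefined (state, symbol) met by the shortest-then-alphabetical prefix, trying targets in increasing order and rejecting any under which an Accept and a Reject string meet in one state with the same remainder; add a state when all current targets are rejected. Accepting states are where Accept strings end.
a: 0a undefined. 0a->0: ok.
b: 0b undefined. 0b->0: no, aa/b meet in 0. Open state 1: 0b->1.
ba: 1a undefined. 1a->0: ok.
bb: 1b undefined. 1b->0: ok.
All examples now run through 2 states with every (state, symbol) defined. Accept strings end in {0}, Reject strings end in {1}; accept={0}.

states=2 start=0 accept={0} delta: 0a->0 0b->1 1a->0 1b->0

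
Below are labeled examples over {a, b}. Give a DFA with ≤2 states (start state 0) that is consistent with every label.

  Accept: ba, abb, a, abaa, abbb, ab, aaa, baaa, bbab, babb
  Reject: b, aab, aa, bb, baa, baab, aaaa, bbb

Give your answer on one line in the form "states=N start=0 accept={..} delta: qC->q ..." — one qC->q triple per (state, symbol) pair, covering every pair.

Fold the examples into a partial DFA from state 0: repeatedly fix the first undefined (state, symbol) met by the shortest-then-alphabetical prefix, trying targets in increasing order and rejecting any under which an Accept and a Reject string meet in one state with the same remainder; add a state when all current targets are rejected. Accepting states are where Accept strings end.
a: 0a undefined. 0a->0: no, abb/bb meet in 0 with "bb" left. Open state 1: 0a->1.
b: 0b undefined. 0b->0: ok.
aa: 1a undefined. 1a->0: ok.
ab: 1b undefined. 1b->0: no, abb/b meet in 0. 1b->1: ok.
All examples now run through 2 states with every (state, symbol) defined. Accept strings end in {1}, Reject strings end in {0}; accept={1}.

states=2 start=0 accept={1} delta: 0a->1 0b->0 1a->0 1b->1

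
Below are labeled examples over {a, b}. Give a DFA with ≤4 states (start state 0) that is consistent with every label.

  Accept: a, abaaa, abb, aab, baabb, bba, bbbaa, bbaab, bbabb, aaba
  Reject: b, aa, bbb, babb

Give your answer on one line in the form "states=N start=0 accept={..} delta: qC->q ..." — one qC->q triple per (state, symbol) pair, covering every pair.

states=4 start=0 accept={0,1} delta: 0a->1 0b->2 1a->2 1b->1 2a->3 2b->0 3a->0 3b->0

Grow the machine one transition at a time. Run the examples from 0; the earliest place one falls off (shortest prefix, ties alphabetical) gets sent to the lowest-numbered state that keeps every Accept/Reject pair distinguishable — a pair clashes when both reach the same state with identical unread suffix — and to a fresh state only if none does.
a: 0a undefined. 0a->0: no, a/aa meet in 0. Open state 1: 0a->1.
b: 0b undefined. 0b->0: no, abb/babb meet in 1 with "bb" left. 0b->1: no, a/b meet in 1. Open state 2: 0b->2.
aa: 1a undefined. 1a->0: no, aab/b meet in 2. 1a->1: no, a/aa meet in 1. 1a->2: ok.
ab: 1b undefined. 1b->0: no, abb/b meet in 2. 1b->1: ok.
ba: 2a undefined. 2a->0: no, aab/babb meet in 2 with "b" left. 2a->1: no, a/babb meet in 1. 2a->2: no, abaaa/b meet in 2. Open state 3: 2a->3.
bb: 2b undefined. 2b->0: ok.
baa: 3a undefined. 3a->0: ok.
bab: 3b undefined. 3b->0: ok.
All examples now run through 4 states with every (state, symbol) defined. Accept strings end in {0,1}, Reject strings end in {2}; accept={0,1}.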